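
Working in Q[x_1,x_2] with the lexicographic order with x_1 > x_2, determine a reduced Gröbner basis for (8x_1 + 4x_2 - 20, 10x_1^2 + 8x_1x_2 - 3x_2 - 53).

f_1 = 8x_1 + 4x_2 - 20, LT = x_1.
f_2 = 10x_1^2 + 8x_1x_2 - 3x_2 - 53, LT = x_1^2.

S(f_1,f_2): lcm = x_1^2. S = -3/10x_1x_2 - 5/2x_1 + 3/10x_2 + 53/10.
  reduce S modulo (f_1, f_2):
  remainder 3/20x_2^2 + 4/5x_2 - 19/20 ≠ 0; add g_3 = 3/20x_2^2 + 4/5x_2 - 19/20 to the basis.

The other S-polynomials (S(f_1,g_3), S(f_2,g_3)) all reduce to 0 modulo the current basis, so we have a Gröbner basis.
Inter-reduce: drop elements whose leading term is divisible by another's, tail-reduce, and make monic.

G = {x_1 + 1/2x_2 - 5/2, x_2^2 + 16/3x_2 - 19/3}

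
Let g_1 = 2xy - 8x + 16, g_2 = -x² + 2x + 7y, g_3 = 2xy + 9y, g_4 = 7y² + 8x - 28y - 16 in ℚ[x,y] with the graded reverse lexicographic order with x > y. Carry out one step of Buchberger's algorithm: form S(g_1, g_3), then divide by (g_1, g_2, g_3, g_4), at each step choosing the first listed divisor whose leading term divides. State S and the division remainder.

lcm(LM(g_1), LM(g_3)) = xy.
S = (lcm/LT(g_1))·g_1 − (lcm/LT(g_3))·g_3 = -4x - 9/2y + 8.
Reduce S modulo (g_1, g_2, g_3, g_4) in that order:
  leading term x: no divisor's leading term divides it; move -4x to the remainder.
  leading term y: no divisor's leading term divides it; move -9/2y to the remainder.
  leading term 1: no divisor's leading term divides it; move 8 to the remainder.
The remainder -4x - 9/2y + 8 is nonzero, so it would be added as the next basis element.
An S-polynomial is built so that the two leading terms cancel; whether anything survives reduction is exactly the Gröbner-basis criterion.

S(g_1, g_3) = -4x - 9/2y + 8; remainder on division = -4x - 9/2y + 8.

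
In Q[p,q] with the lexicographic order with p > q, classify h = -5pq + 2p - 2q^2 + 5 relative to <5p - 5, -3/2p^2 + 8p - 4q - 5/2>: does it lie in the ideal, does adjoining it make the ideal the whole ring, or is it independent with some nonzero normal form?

First compute the reduced Gröbner basis of I by Buchberger's algorithm.
f_1 = 5p - 5, LT = p.
f_2 = -3/2p^2 + 8p - 4q - 5/2, LT = p^2.

S(f_1,f_2): lcm = p^2. S = 13/3p - 8/3q - 5/3.
  reduce S modulo (f_1, f_2):
  remainder -8/3q + 8/3 ≠ 0; add k_3 = -8/3q + 8/3 to the basis.

The other S-polynomials (S(f_1,k_3), S(f_2,k_3)) all reduce to 0 modulo the current basis, so we have a Gröbner basis.
Inter-reduce: drop elements whose leading term is divisible by another's, tail-reduce, and make monic.
Reduced Gröbner basis: {p - 1, q - 1}.
Label its elements g_1 = p - 1, g_2 = q - 1.

Reduce h = -5pq + 2p - 2q^2 + 5 modulo G:
  leading term pq: subtract (-5q)·g_1 from -5pq + 2p - 2q^2 + 5 → 2p - 2q^2 - 5q + 5
  leading term p: subtract (2)·g_1 from 2p - 2q^2 - 5q + 5 → -2q^2 - 5q + 7
  leading term q^2: subtract (-2q)·g_2 from -2q^2 - 5q + 7 → -7q + 7
  leading term q: subtract (-7)·g_2 from -7q + 7 → 0
  normal form = 0.
Since the normal form is 0, h ∈ I.

-5pq + 2p - 2q^2 + 5 lies in I (it reduces to 0).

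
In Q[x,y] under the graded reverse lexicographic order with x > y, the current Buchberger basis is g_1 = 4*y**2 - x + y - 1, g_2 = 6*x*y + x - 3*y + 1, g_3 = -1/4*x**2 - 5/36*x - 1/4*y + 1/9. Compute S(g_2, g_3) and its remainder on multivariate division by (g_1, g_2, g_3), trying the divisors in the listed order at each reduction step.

S(g_2, g_3) = 1/6*x**2 - 19/18*x*y - y**2 + 1/6*x + 4/9*y; remainder on division = 0.

lcm(LM(g_2), LM(g_3)) = x**2*y.
S = (lcm/LT(g_2))·g_2 − (lcm/LT(g_3))·g_3 = 1/6*x**2 - 19/18*x*y - y**2 + 1/6*x + 4/9*y.
Reduce S modulo (g_1, g_2, g_3) in that order:
  leading term x**2: subtract (-2/3)·g_3 from 1/6*x**2 - 19/18*x*y - y**2 + 1/6*x + 4/9*y → -19/18*x*y - y**2 + 2/27*x + 5/18*y + 2/27
  leading term x*y: subtract (-19/108)·g_2 from -19/18*x*y - y**2 + 2/27*x + 5/18*y + 2/27 → -y**2 + 1/4*x - 1/4*y + 1/4
  leading term y**2: subtract (-1/4)·g_1 from -y**2 + 1/4*x - 1/4*y + 1/4 → 0
The remainder is 0, so this S-polynomial contributes no new basis element.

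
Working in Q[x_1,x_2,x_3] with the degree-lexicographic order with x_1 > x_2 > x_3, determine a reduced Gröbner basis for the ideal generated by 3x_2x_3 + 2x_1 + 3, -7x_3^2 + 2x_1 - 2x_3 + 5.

G = {x_1x_2 + 7/3x_1x_3 + 2/3x_1 + 5/2x_2 + 7/2x_3 + 1, x_2x_3 + 2/3x_1 + 1, x_3^2 - 2/7x_1 + 2/7x_3 - 5/7}

f_1 = 3x_2x_3 + 2x_1 + 3, LT = x_2x_3.
f_2 = -7x_3^2 + 2x_1 - 2x_3 + 5, LT = x_3^2.

S(f_1,f_2): lcm = x_2x_3^2. S = 2/7x_1x_2 + 2/3x_1x_3 - 2/7x_2x_3 + 5/7x_2 + x_3.
  leading term x_1x_2: no divisor's leading term divides it; move 2/7x_1x_2 to the remainder.
  leading term x_1x_3: no divisor's leading term divides it; move 2/3x_1x_3 to the remainder.
  leading term x_2x_3: subtract (-2/21)·f_1 from -2/7x_2x_3 + 5/7x_2 + x_3 → 4/21x_1 + 5/7x_2 + x_3 + 2/7
  leading term x_1: no divisor's leading term divides it; move 4/21x_1 to the remainder.
  leading term x_2: no divisor's leading term divides it; move 5/7x_2 to the remainder.
  leading term x_3: no divisor's leading term divides it; move x_3 to the remainder.
  leading term 1: no divisor's leading term divides it; move 2/7 to the remainder.
  remainder 2/7x_1x_2 + 2/3x_1x_3 + 4/21x_1 + 5/7x_2 + x_3 + 2/7 ≠ 0; add g_3 = 2/7x_1x_2 + 2/3x_1x_3 + 4/21x_1 + 5/7x_2 + x_3 + 2/7 to the basis.

The other S-polynomials (S(f_1,g_3), S(f_2,g_3)) all reduce to 0 modulo the current basis, so we have a Gröbner basis.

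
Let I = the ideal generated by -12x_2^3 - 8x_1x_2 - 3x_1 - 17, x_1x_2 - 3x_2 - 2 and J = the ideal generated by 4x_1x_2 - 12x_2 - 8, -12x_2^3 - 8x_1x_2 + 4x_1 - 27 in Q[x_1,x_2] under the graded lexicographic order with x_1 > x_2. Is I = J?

No, the ideals differ.

For a fixed monomial order, each ideal has a unique reduced Gröbner basis; comparing bases decides equality.
Buchberger on the first generating set:
f_1 = -12x_2^3 - 8x_1x_2 - 3x_1 - 17, LT = x_2^3.
f_2 = x_1x_2 - 3x_2 - 2, LT = x_1x_2.

S(f_1,f_2): lcm = x_1x_2^3. S = 2/3x_1^2x_2 + 3x_2^3 + 1/4x_1^2 + 2x_2^2 + 17/12x_1.
  leading term x_1^2x_2: subtract (2/3x_1)·f_2 from 2/3x_1^2x_2 + 3x_2^3 + 1/4x_1^2 + 2x_2^2 + 17/12x_1 → 3x_2^3 + 1/4x_1^2 + 2x_1x_2 + 2x_2^2 + 11/4x_1
  leading term x_2^3: subtract (-1/4)·f_1 from 3x_2^3 + 1/4x_1^2 + 2x_1x_2 + 2x_2^2 + 11/4x_1 → 1/4x_1^2 + 2x_2^2 + 2x_1 - 17/4
  leading term x_1^2: no divisor's leading term divides it; move 1/4x_1^2 to the remainder.
  leading term x_2^2: no divisor's leading term divides it; move 2x_2^2 to the remainder.
  leading term x_1: no divisor's leading term divides it; move 2x_1 to the remainder.
  leading term 1: no divisor's leading term divides it; move -17/4 to the remainder.
  remainder 1/4x_1^2 + 2x_2^2 + 2x_1 - 17/4 ≠ 0; add g_3 = 1/4x_1^2 + 2x_2^2 + 2x_1 - 17/4 to the basis.

The other S-polynomials (S(f_1,g_3), S(f_2,g_3)) all reduce to 0 modulo the current basis, so we have a Gröbner basis.
Inter-reduce: drop elements whose leading term is divisible by another's, tail-reduce, and make monic.
Reduced Gröbner basis: {x_2^3 + 1/4x_1 + 2x_2 + 11/4, x_1^2 + 8x_2^2 + 8x_1 - 17, x_1x_2 - 3x_2 - 2}.

Buchberger on the second generating set:
h_1 = 4x_1x_2 - 12x_2 - 8, LT = x_1x_2.
h_2 = -12x_2^3 - 8x_1x_2 + 4x_1 - 27, LT = x_2^3.

S(h_1,h_2): lcm = x_1x_2^3. S = -2/3x_1^2x_2 - 3x_2^3 + 1/3x_1^2 - 2x_2^2 - 9/4x_1.
  leading term x_1^2x_2: subtract (-1/6x_1)·h_1 from -2/3x_1^2x_2 - 3x_2^3 + 1/3x_1^2 - 2x_2^2 - 9/4x_1 → -3x_2^3 + 1/3x_1^2 - 2x_1x_2 - 2x_2^2 - 43/12x_1
  leading term x_2^3: subtract (1/4)·h_2 from -3x_2^3 + 1/3x_1^2 - 2x_1x_2 - 2x_2^2 - 43/12x_1 → 1/3x_1^2 - 2x_2^2 - 55/12x_1 + 27/4
  leading term x_1^2: no divisor's leading term divides it; move 1/3x_1^2 to the remainder.
  leading term x_2^2: no divisor's leading term divides it; move -2x_2^2 to the remainder.
  leading term x_1: no divisor's leading term divides it; move -55/12x_1 to the remainder.
  leading term 1: no divisor's leading term divides it; move 27/4 to the remainder.
  remainder 1/3x_1^2 - 2x_2^2 - 55/12x_1 + 27/4 ≠ 0; add k_3 = 1/3x_1^2 - 2x_2^2 - 55/12x_1 + 27/4 to the basis.

The other S-polynomials (S(h_1,k_3), S(h_2,k_3)) all reduce to 0 modulo the current basis, so we have a Gröbner basis.
Inter-reduce: drop elements whose leading term is divisible by another's, tail-reduce, and make monic.
Reduced Gröbner basis: {x_2^3 - 1/3x_1 + 2x_2 + 43/12, x_1^2 - 6x_2^2 - 55/4x_1 + 81/4, x_1x_2 - 3x_2 - 2}.

The bases are distinct; the ideals are different.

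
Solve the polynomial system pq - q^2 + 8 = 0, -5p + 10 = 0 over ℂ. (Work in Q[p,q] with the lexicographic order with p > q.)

{(2, -2), (2, 4)}

Compute a lex Gröbner basis by Buchberger's algorithm.
f_1 = pq - q^2 + 8, LT = pq.
f_2 = -5p + 10, LT = p.

S(f_1,f_2): lcm = pq. S = -q^2 + 2q + 8.
  leading term q^2: no divisor's leading term divides it; move -q^2 to the remainder.
  leading term q: no divisor's leading term divides it; move 2q to the remainder.
  leading term 1: no divisor's leading term divides it; move 8 to the remainder.
  remainder -q^2 + 2q + 8 ≠ 0; add h_3 = -q^2 + 2q + 8 to the basis.

S(f_1,h_3): lcm = pq^2. S = 2pq + 8p - q^3 + 8q.
  leading term pq: subtract (2)·f_1 from 2pq + 8p - q^3 + 8q → 8p - q^3 + 2q^2 + 8q - 16
  leading term p: subtract (-8/5)·f_2 from 8p - q^3 + 2q^2 + 8q - 16 → -q^3 + 2q^2 + 8q
  leading term q^3: subtract (q)·h_3 from -q^3 + 2q^2 + 8q → 0
  remainder 0.

S(f_2,h_3): leading monomials are coprime, so the S-polynomial reduces to 0 (Buchberger's first criterion).
Every S-polynomial of the final basis reduces to 0, so we have a Gröbner basis.
Inter-reduce: drop elements whose leading term is divisible by another's, tail-reduce, and make monic.
Reduced Gröbner basis: {p - 2, q^2 - 2q - 8}.

A lex Gröbner basis eliminates variables successively. Here q^2 - 2q - 8 depends only on q, with roots {-2, 4}; lifting each root through the earlier basis elements recovers the full solutions.
  q = -2: the earlier basis element becomes p - 2 = 0, giving p = 2 — point (2, -2).
  q = 4: the earlier basis element becomes p - 2 = 0, giving p = 2 — point (2, 4).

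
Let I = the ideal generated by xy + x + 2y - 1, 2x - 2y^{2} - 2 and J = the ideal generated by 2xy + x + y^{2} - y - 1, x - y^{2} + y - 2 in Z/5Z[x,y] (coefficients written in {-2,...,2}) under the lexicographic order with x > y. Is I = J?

No, the ideals differ.

Equality of ideals is decidable: compute both reduced Gröbner bases (unique for the ordering) and check whether they agree.
Buchberger on the first generating set:
f_1 = xy + x + 2y - 1, LT = xy.
f_2 = 2x - 2y^{2} - 2, LT = x.

S(f_1,f_2): lcm = xy. S = x + y^{3} - 2y - 1.
  leading term x: subtract (-2)·f_2 from x + y^{3} - 2y - 1 → y^{3} + y^{2} - 2y
  leading term y^{3}: no divisor's leading term divides it; move y^{3} to the remainder.
  leading term y^{2}: no divisor's leading term divides it; move y^{2} to the remainder.
  leading term y: no divisor's leading term divides it; move -2y to the remainder.
  remainder y^{3} + y^{2} - 2y ≠ 0; add g_3 = y^{3} + y^{2} - 2y to the basis.

S(f_1,g_3): lcm = xy^{3}. S = 2xy + 2y^{3} - y^{2}.
  leading term xy: subtract (2)·f_1 from 2xy + 2y^{3} - y^{2} → -2x + 2y^{3} - y^{2} + y + 2
  leading term x: subtract (-1)·f_2 from -2x + 2y^{3} - y^{2} + y + 2 → 2y^{3} + 2y^{2} + y
  leading term y^{3}: subtract (2)·g_3 from 2y^{3} + 2y^{2} + y → 0
  remainder 0.

S(f_2,g_3): leading monomials are coprime, so the S-polynomial reduces to 0 (Buchberger's first criterion).
Every S-polynomial of the final basis reduces to 0, so we have a Gröbner basis.
Inter-reduce: drop elements whose leading term is divisible by another's, tail-reduce, and make monic.
Reduced Gröbner basis: {x - y^{2} - 1, y^{3} + y^{2} - 2y}.

Buchberger on the second generating set:
h_1 = 2xy + x + y^{2} - y - 1, LT = xy.
h_2 = x - y^{2} + y - 2, LT = x.

S(h_1,h_2): lcm = xy. S = -2x + y^{3} + 2y^{2} - y + 2.
  leading term x: subtract (-2)·h_2 from -2x + y^{3} + 2y^{2} - y + 2 → y^{3} + y - 2
  leading term y^{3}: no divisor's leading term divides it; move y^{3} to the remainder.
  leading term y: no divisor's leading term divides it; move y to the remainder.
  leading term 1: no divisor's leading term divides it; move -2 to the remainder.
  remainder y^{3} + y - 2 ≠ 0; add k_3 = y^{3} + y - 2 to the basis.

S(h_1,k_3): lcm = xy^{3}. S = -2xy^{2} - xy + 2x - 2y^{4} + 2y^{3} + 2y^{2}.
  leading term xy^{2}: subtract (-y)·h_1 from -2xy^{2} - xy + 2x - 2y^{4} + 2y^{3} + 2y^{2} → 2x - 2y^{4} - 2y^{3} + y^{2} - y
  leading term x: subtract (2)·h_2 from 2x - 2y^{4} - 2y^{3} + y^{2} - y → -2y^{4} - 2y^{3} - 2y^{2} + 2y - 1
  leading term y^{4}: subtract (-2y)·k_3 from -2y^{4} - 2y^{3} - 2y^{2} + 2y - 1 → -2y^{3} - 2y - 1
  leading term y^{3}: subtract (-2)·k_3 from -2y^{3} - 2y - 1 → 0
  remainder 0.

S(h_2,k_3): leading monomials are coprime, so the S-polynomial reduces to 0 (Buchberger's first criterion).
Every S-polynomial of the final basis reduces to 0, so we have a Gröbner basis.
Inter-reduce: drop elements whose leading term is divisible by another's, tail-reduce, and make monic.
Reduced Gröbner basis: {x - y^{2} + y - 2, y^{3} + y - 2}.

The bases are distinct; the ideals are different.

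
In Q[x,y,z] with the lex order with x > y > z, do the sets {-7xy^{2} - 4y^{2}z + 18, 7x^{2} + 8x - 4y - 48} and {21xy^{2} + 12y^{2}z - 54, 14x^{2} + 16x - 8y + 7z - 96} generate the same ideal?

Two ideals are equal iff their reduced Gröbner bases coincide (the reduced basis is unique for a fixed ordering).
Buchberger on the first generating set:
f_1 = -7xy^{2} - 4y^{2}z + 18, LT = xy^{2}.
f_2 = 7x^{2} + 8x - 4y - 48, LT = x^{2}.

S(f_1,f_2): lcm = x^{2}y^{2}. S = \tfrac{4}{7}xy^{2}z - \tfrac{8}{7}xy^{2} - \tfrac{18}{7}x + \tfrac{4}{7}y^{3} + \tfrac{48}{7}y^{2}.
  reduce S modulo (f_1, f_2):
  remainder -\tfrac{18}{7}x + \tfrac{4}{7}y^{3} - \tfrac{16}{49}y^{2}z^{2} + \tfrac{32}{49}y^{2}z + \tfrac{48}{7}y^{2} + \tfrac{72}{49}z - \tfrac{144}{49} ≠ 0; add g_3 = -\tfrac{18}{7}x + \tfrac{4}{7}y^{3} - \tfrac{16}{49}y^{2}z^{2} + \tfrac{32}{49}y^{2}z + \tfrac{48}{7}y^{2} + \tfrac{72}{49}z - \tfrac{144}{49} to the basis.

S(f_1,g_3): lcm = xy^{2}. S = \tfrac{2}{9}y^{5} - \tfrac{8}{63}y^{4}z^{2} + \tfrac{16}{63}y^{4}z + \tfrac{8}{3}y^{4} + \tfrac{8}{7}y^{2}z - \tfrac{8}{7}y^{2} - \tfrac{18}{7}.
  reduce S modulo (f_1, f_2, g_3):
  remainder \tfrac{2}{9}y^{5} - \tfrac{8}{63}y^{4}z^{2} + \tfrac{16}{63}y^{4}z + \tfrac{8}{3}y^{4} + \tfrac{8}{7}y^{2}z - \tfrac{8}{7}y^{2} - \tfrac{18}{7} ≠ 0; add g_4 = \tfrac{2}{9}y^{5} - \tfrac{8}{63}y^{4}z^{2} + \tfrac{16}{63}y^{4}z + \tfrac{8}{3}y^{4} + \tfrac{8}{7}y^{2}z - \tfrac{8}{7}y^{2} - \tfrac{18}{7} to the basis.

The other S-polynomials (S(f_2,g_3), S(f_1,g_4), S(f_2,g_4), S(g_3,g_4)) all reduce to 0 modulo the current basis, so we have a Gröbner basis.
Inter-reduce: drop elements whose leading term is divisible by another's, tail-reduce, and make monic.
Reduced Gröbner basis: {x - \tfrac{2}{9}y^{3} + \tfrac{8}{63}y^{2}z^{2} - \tfrac{16}{63}y^{2}z - \tfrac{8}{3}y^{2} - \tfrac{4}{7}z + \tfrac{8}{7}, y^{5} - \tfrac{4}{7}y^{4}z^{2} + \tfrac{8}{7}y^{4}z + 12y^{4} + \tfrac{36}{7}y^{2}z - \tfrac{36}{7}y^{2} - \tfrac{81}{7}}.

Buchberger on the second generating set:
h_1 = 21xy^{2} + 12y^{2}z - 54, LT = xy^{2}.
h_2 = 14x^{2} + 16x - 8y + 7z - 96, LT = x^{2}.

S(h_1,h_2): lcm = x^{2}y^{2}. S = \tfrac{4}{7}xy^{2}z - \tfrac{8}{7}xy^{2} - \tfrac{18}{7}x + \tfrac{4}{7}y^{3} - \tfrac{1}{2}y^{2}z + \tfrac{48}{7}y^{2}.
  reduce S modulo (h_1, h_2):
  remainder -\tfrac{18}{7}x + \tfrac{4}{7}y^{3} - \tfrac{16}{49}y^{2}z^{2} + \tfrac{15}{98}y^{2}z + \tfrac{48}{7}y^{2} + \tfrac{72}{49}z - \tfrac{144}{49} ≠ 0; add k_3 = -\tfrac{18}{7}x + \tfrac{4}{7}y^{3} - \tfrac{16}{49}y^{2}z^{2} + \tfrac{15}{98}y^{2}z + \tfrac{48}{7}y^{2} + \tfrac{72}{49}z - \tfrac{144}{49} to the basis.

S(h_1,k_3): lcm = xy^{2}. S = \tfrac{2}{9}y^{5} - \tfrac{8}{63}y^{4}z^{2} + \tfrac{5}{84}y^{4}z + \tfrac{8}{3}y^{4} + \tfrac{8}{7}y^{2}z - \tfrac{8}{7}y^{2} - \tfrac{18}{7}.
  reduce S modulo (h_1, h_2, k_3):
  remainder \tfrac{2}{9}y^{5} - \tfrac{8}{63}y^{4}z^{2} + \tfrac{5}{84}y^{4}z + \tfrac{8}{3}y^{4} + \tfrac{8}{7}y^{2}z - \tfrac{8}{7}y^{2} - \tfrac{18}{7} ≠ 0; add k_4 = \tfrac{2}{9}y^{5} - \tfrac{8}{63}y^{4}z^{2} + \tfrac{5}{84}y^{4}z + \tfrac{8}{3}y^{4} + \tfrac{8}{7}y^{2}z - \tfrac{8}{7}y^{2} - \tfrac{18}{7} to the basis.

The other S-polynomials (S(h_2,k_3), S(h_1,k_4), S(h_2,k_4), S(k_3,k_4)) all reduce to 0 modulo the current basis, so we have a Gröbner basis.
Inter-reduce: drop elements whose leading term is divisible by another's, tail-reduce, and make monic.
Reduced Gröbner basis: {x - \tfrac{2}{9}y^{3} + \tfrac{8}{63}y^{2}z^{2} - \tfrac{5}{84}y^{2}z - \tfrac{8}{3}y^{2} - \tfrac{4}{7}z + \tfrac{8}{7}, y^{5} - \tfrac{4}{7}y^{4}z^{2} + \tfrac{15}{56}y^{4}z + 12y^{4} + \tfrac{36}{7}y^{2}z - \tfrac{36}{7}y^{2} - \tfrac{81}{7}}.

The bases are distinct; the ideals are different.

No, the ideals differ.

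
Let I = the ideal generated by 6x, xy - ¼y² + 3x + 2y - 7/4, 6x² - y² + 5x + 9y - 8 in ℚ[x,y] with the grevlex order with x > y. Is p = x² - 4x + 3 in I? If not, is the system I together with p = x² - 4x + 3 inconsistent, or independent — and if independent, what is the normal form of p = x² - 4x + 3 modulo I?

Adjoining x² - 4x + 3 makes the ideal the whole ring: the system is inconsistent.

First compute the reduced Gröbner basis of I by Buchberger's algorithm.
f_1 = 6x, LT = x.
f_2 = xy - ¼y² + 3x + 2y - 7/4, LT = xy.
f_3 = 6x² - y² + 5x + 9y - 8, LT = x².

S(f_1,f_2): lcm = xy. S = ¼y² - 3x - 2y + 7/4.
  reduce S modulo (f_1, f_2, f_3):
  remainder ¼y² - 2y + 7/4 ≠ 0; add h_4 = ¼y² - 2y + 7/4 to the basis.

S(f_1,f_3): lcm = x². S = ⅙y² - ⅚x - 3/2y + 4/3.
  reduce S modulo (f_1, f_2, f_3, h_4):
  remainder -⅙y + ⅙ ≠ 0; add h_5 = -⅙y + ⅙ to the basis.

The other S-polynomials (S(f_2,f_3), S(f_1,h_4), S(f_2,h_4), S(f_3,h_4), S(f_1,h_5), S(f_2,h_5), S(f_3,h_5), S(h_4,h_5)) all reduce to 0 modulo the current basis, so we have a Gröbner basis.
Inter-reduce: drop elements whose leading term is divisible by another's, tail-reduce, and make monic.
Reduced Gröbner basis: {x, y - 1}.
Label its elements g_1 = x, g_2 = y - 1.

Reduce p = x² - 4x + 3 modulo G:
  leading term x²: subtract (x)·g_1 from x² - 4x + 3 → -4x + 3
  leading term x: subtract (-4)·g_1 from -4x + 3 → 3
  leading term 1: no divisor's leading term divides it; move 3 to the remainder.
  normal form = 3.
The normal form is nonzero, so p ∉ I. Since p minus its normal form lies in I, I + (p) = I + (r) where r = 3; decide whether this ideal is the whole ring.
Here r = 3 is a nonzero constant, hence a unit: 1 ∈ I + (p), the Gröbner basis of I + (p) is {1}, and the enlarged system has no common solution — adjoining p is inconsistent.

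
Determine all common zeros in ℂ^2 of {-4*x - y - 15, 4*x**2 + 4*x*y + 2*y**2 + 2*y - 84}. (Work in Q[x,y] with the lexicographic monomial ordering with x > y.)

Compute a lex Gröbner basis by Buchberger's algorithm.
f_1 = -4*x - y - 15, LT = x.
f_2 = 4*x**2 + 4*x*y + 2*y**2 + 2*y - 84, LT = x**2.

S(f_1,f_2): lcm = x**2. S = -3/4*x*y + 15/4*x - 1/2*y**2 - 1/2*y + 21.
  leading term x*y: subtract (3/16*y)·f_1 from -3/4*x*y + 15/4*x - 1/2*y**2 - 1/2*y + 21 → 15/4*x - 5/16*y**2 + 37/16*y + 21
  leading term x: subtract (-15/16)·f_1 from 15/4*x - 5/16*y**2 + 37/16*y + 21 → -5/16*y**2 + 11/8*y + 111/16
  leading term y**2: no divisor's leading term divides it; move -5/16*y**2 to the remainder.
  leading term y: no divisor's leading term divides it; move 11/8*y to the remainder.
  leading term 1: no divisor's leading term divides it; move 111/16 to the remainder.
  remainder -5/16*y**2 + 11/8*y + 111/16 ≠ 0; add h_3 = -5/16*y**2 + 11/8*y + 111/16 to the basis.

The other S-polynomials (S(f_1,h_3), S(f_2,h_3)) all reduce to 0 modulo the current basis, so we have a Gröbner basis.
Inter-reduce: drop elements whose leading term is divisible by another's, tail-reduce, and make monic.
Reduced Gröbner basis: {x + 1/4*y + 15/4, y**2 - 22/5*y - 111/5}.

From the last basis element, y**2 - 22/5*y - 111/5 = 0, so y takes values in {-3, 37/5}. Each choice, substituted upward through the basis, yields the corresponding point(s) of the solution set.
  y = -3: the earlier basis element becomes x + 3 = 0, giving x = -3 — point (-3, -3).
  y = 37/5: the earlier basis element becomes x + 28/5 = 0, giving x = -28/5 — point (-28/5, 37/5).
Substituting each solution back into the original system confirms all equations vanish.

{(-3, -3), (-28/5, 37/5)}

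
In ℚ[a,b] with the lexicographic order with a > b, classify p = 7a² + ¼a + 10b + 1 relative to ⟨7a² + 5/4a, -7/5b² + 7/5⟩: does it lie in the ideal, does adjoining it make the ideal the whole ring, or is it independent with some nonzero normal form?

Adjoining 7a² + ¼a + 10b + 1 makes the ideal the whole ring: the system is inconsistent.

First compute the reduced Gröbner basis of I by Buchberger's algorithm.
f_1 = 7a² + 5/4a, LT = a².
f_2 = -7/5b² + 7/5, LT = b².

The S-polynomials (S(f_1,f_2)) all reduce to 0 modulo the current basis, so we have a Gröbner basis.
Inter-reduce: drop elements whose leading term is divisible by another's, tail-reduce, and make monic.
Reduced Gröbner basis: {a² + 5/28a, b² - 1}.
Label its elements g_1 = a² + 5/28a, g_2 = b² - 1.

Reduce p = 7a² + ¼a + 10b + 1 modulo G:
  leading term a²: subtract (7)·g_1 from 7a² + ¼a + 10b + 1 → -a + 10b + 1
  leading term a: no divisor's leading term divides it; move -a to the remainder.
  leading term b: no divisor's leading term divides it; move 10b to the remainder.
  leading term 1: no divisor's leading term divides it; move 1 to the remainder.
  normal form = -a + 10b + 1.
The normal form is nonzero, so p ∉ I. Since p minus its normal form lies in I, I + (p) = I + (r) where r = -a + 10b + 1; decide whether this ideal is the whole ring.
Run Buchberger on G together with r (pairs among the g_i already reduce to 0 since G is a Gröbner basis):
g_1 = a² + 5/28a, LT = a².
g_2 = b² - 1, LT = b².
r = -a + 10b + 1, LT = a.

S(g_1,r): lcm = a². S = 10ab + 33/28a.
  reduce S modulo (g_1, g_2, r):
  remainder 305/14b + 2833/28 ≠ 0; add m_4 = 305/14b + 2833/28 to the basis.

S(g_2,m_4): lcm = b². S = -2833/610b - 1.
  reduce S modulo (g_1, g_2, r, m_4):
  remainder 7653789/372100 ≠ 0; add m_5 = 7653789/372100 to the basis.

The other S-polynomials (S(g_1,g_2), S(g_2,r), S(g_1,m_4), S(r,m_4), S(g_1,m_5), S(g_2,m_5), S(r,m_5), S(m_4,m_5)) all reduce to 0 modulo the current basis, so we have a Gröbner basis.
Inter-reduce: drop elements whose leading term is divisible by another's, tail-reduce, and make monic.
Reduced Gröbner basis: {1}.
The reduced Gröbner basis of I + (p) is {1}: the ideal is the whole ring, so the enlarged system has no common solution — adjoining p is inconsistent.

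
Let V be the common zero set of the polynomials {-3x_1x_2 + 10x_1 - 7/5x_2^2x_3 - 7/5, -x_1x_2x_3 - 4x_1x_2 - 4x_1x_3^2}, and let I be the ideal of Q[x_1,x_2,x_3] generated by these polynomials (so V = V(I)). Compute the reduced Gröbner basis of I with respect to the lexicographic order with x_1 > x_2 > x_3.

G = {x_1x_2 - 10/3x_1 + 7/15x_2^2x_3 + 7/15, x_1x_3^2 + 5/6x_1x_3 + 10/3x_1 - 7/60x_2^2x_3^2 - 7/15x_2^2x_3 - 7/60x_3 - 7/15, x_2^3x_3^2 + 4x_2^3x_3 + 4x_2^2x_3^3 + x_2x_3 + 4x_2 + 4x_3^2}

f_1 = -3x_1x_2 + 10x_1 - 7/5x_2^2x_3 - 7/5, LT = x_1x_2.
f_2 = -x_1x_2x_3 - 4x_1x_2 - 4x_1x_3^2, LT = x_1x_2x_3.

S(f_1,f_2): lcm = x_1x_2x_3. S = -4x_1x_2 - 4x_1x_3^2 - 10/3x_1x_3 + 7/15x_2^2x_3^2 + 7/15x_3.
  leading term x_1x_2: subtract (4/3)·f_1 from -4x_1x_2 - 4x_1x_3^2 - 10/3x_1x_3 + 7/15x_2^2x_3^2 + 7/15x_3 → -4x_1x_3^2 - 10/3x_1x_3 - 40/3x_1 + 7/15x_2^2x_3^2 + 28/15x_2^2x_3 + 7/15x_3 + 28/15
  leading term x_1x_3^2: no divisor's leading term divides it; move -4x_1x_3^2 to the remainder.
  leading term x_1x_3: no divisor's leading term divides it; move -10/3x_1x_3 to the remainder.
  leading term x_1: no divisor's leading term divides it; move -40/3x_1 to the remainder.
  leading term x_2^2x_3^2: no divisor's leading term divides it; move 7/15x_2^2x_3^2 to the remainder.
  leading term x_2^2x_3: no divisor's leading term divides it; move 28/15x_2^2x_3 to the remainder.
  leading term x_3: no divisor's leading term divides it; move 7/15x_3 to the remainder.
  leading term 1: no divisor's leading term divides it; move 28/15 to the remainder.
  remainder -4x_1x_3^2 - 10/3x_1x_3 - 40/3x_1 + 7/15x_2^2x_3^2 + 28/15x_2^2x_3 + 7/15x_3 + 28/15 ≠ 0; add g_3 = -4x_1x_3^2 - 10/3x_1x_3 - 40/3x_1 + 7/15x_2^2x_3^2 + 28/15x_2^2x_3 + 7/15x_3 + 28/15 to the basis.

S(f_1,g_3): lcm = x_1x_2x_3^2. S = -5/6x_1x_2x_3 - 10/3x_1x_2 - 10/3x_1x_3^2 + 7/60x_2^3x_3^2 + 7/15x_2^3x_3 + 7/15x_2^2x_3^3 + 7/60x_2x_3 + 7/15x_2 + 7/15x_3^2.
  leading term x_1x_2x_3: subtract (5/18x_3)·f_1 from -5/6x_1x_2x_3 - 10/3x_1x_2 - 10/3x_1x_3^2 + 7/60x_2^3x_3^2 + 7/15x_2^3x_3 + 7/15x_2^2x_3^3 + 7/60x_2x_3 + 7/15x_2 + 7/15x_3^2 → -10/3x_1x_2 - 10/3x_1x_3^2 - 25/9x_1x_3 + 7/60x_2^3x_3^2 + 7/15x_2^3x_3 + 7/15x_2^2x_3^3 + 7/18x_2^2x_3^2 + 7/60x_2x_3 + 7/15x_2 + 7/15x_3^2 + 7/18x_3
  leading term x_1x_2: subtract (10/9)·f_1 from -10/3x_1x_2 - 10/3x_1x_3^2 - 25/9x_1x_3 + 7/60x_2^3x_3^2 + 7/15x_2^3x_3 + 7/15x_2^2x_3^3 + 7/18x_2^2x_3^2 + 7/60x_2x_3 + 7/15x_2 + 7/15x_3^2 + 7/18x_3 → -10/3x_1x_3^2 - 25/9x_1x_3 - 100/9x_1 + 7/60x_2^3x_3^2 + 7/15x_2^3x_3 + 7/15x_2^2x_3^3 + 7/18x_2^2x_3^2 + 14/9x_2^2x_3 + 7/60x_2x_3 + 7/15x_2 + 7/15x_3^2 + 7/18x_3 + 14/9
  leading term x_1x_3^2: subtract (5/6)·g_3 from -10/3x_1x_3^2 - 25/9x_1x_3 - 100/9x_1 + 7/60x_2^3x_3^2 + 7/15x_2^3x_3 + 7/15x_2^2x_3^3 + 7/18x_2^2x_3^2 + 14/9x_2^2x_3 + 7/60x_2x_3 + 7/15x_2 + 7/15x_3^2 + 7/18x_3 + 14/9 → 7/60x_2^3x_3^2 + 7/15x_2^3x_3 + 7/15x_2^2x_3^3 + 7/60x_2x_3 + 7/15x_2 + 7/15x_3^2
  leading term x_2^3x_3^2: no divisor's leading term divides it; move 7/60x_2^3x_3^2 to the remainder.
  leading term x_2^3x_3: no divisor's leading term divides it; move 7/15x_2^3x_3 to the remainder.
  leading term x_2^2x_3^3: no divisor's leading term divides it; move 7/15x_2^2x_3^3 to the remainder.
  leading term x_2x_3: no divisor's leading term divides it; move 7/60x_2x_3 to the remainder.
  leading term x_2: no divisor's leading term divides it; move 7/15x_2 to the remainder.
  leading term x_3^2: no divisor's leading term divides it; move 7/15x_3^2 to the remainder.
  remainder 7/60x_2^3x_3^2 + 7/15x_2^3x_3 + 7/15x_2^2x_3^3 + 7/60x_2x_3 + 7/15x_2 + 7/15x_3^2 ≠ 0; add g_4 = 7/60x_2^3x_3^2 + 7/15x_2^3x_3 + 7/15x_2^2x_3^3 + 7/60x_2x_3 + 7/15x_2 + 7/15x_3^2 to the basis.

The other S-polynomials (S(f_2,g_3), S(f_1,g_4), S(f_2,g_4), S(g_3,g_4)) all reduce to 0 modulo the current basis, so we have a Gröbner basis.
Inter-reduce: drop elements whose leading term is divisible by another's, tail-reduce, and make monic.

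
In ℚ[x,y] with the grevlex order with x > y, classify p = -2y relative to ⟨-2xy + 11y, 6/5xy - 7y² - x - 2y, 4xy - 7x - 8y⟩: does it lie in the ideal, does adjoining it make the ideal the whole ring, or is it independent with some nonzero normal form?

First compute the reduced Gröbner basis of I by Buchberger's algorithm.
f_1 = -2xy + 11y, LT = xy.
f_2 = 6/5xy - 7y² - x - 2y, LT = xy.
f_3 = 4xy - 7x - 8y, LT = xy.

S(f_1,f_2): lcm = xy. S = 35/6y² + ⅚x - 23/6y.
  reduce S modulo (f_1, f_2, f_3):
  remainder 35/6y² + ⅚x - 23/6y ≠ 0; add h_4 = 35/6y² + ⅚x - 23/6y to the basis.

S(f_1,f_3): lcm = xy. S = 7/4x - 7/2y.
  reduce S modulo (f_1, f_2, f_3, h_4):
  remainder 7/4x - 7/2y ≠ 0; add h_5 = 7/4x - 7/2y to the basis.

S(f_3,h_4): lcm = xy². S = -1/7x² - 153/140xy - 2y².
  reduce S modulo (f_1, f_2, f_3, h_4, h_5):
  remainder -333/40y ≠ 0; add h_6 = -333/40y to the basis.

The other S-polynomials (S(f_2,f_3), S(f_1,h_4), S(f_2,h_4), S(f_1,h_5), S(f_2,h_5), S(f_3,h_5), S(h_4,h_5), S(f_1,h_6), S(f_2,h_6), S(f_3,h_6), S(h_4,h_6), S(h_5,h_6)) all reduce to 0 modulo the current basis, so we have a Gröbner basis.
Inter-reduce: drop elements whose leading term is divisible by another's, tail-reduce, and make monic.
Reduced Gröbner basis: {x, y}.
Label its elements g_1 = x, g_2 = y.

Reduce p = -2y modulo G:
  leading term y: subtract (-2)·g_2 from -2y → 0
  normal form = 0.
Since the normal form is 0, p ∈ I.

-2y lies in I (it reduces to 0).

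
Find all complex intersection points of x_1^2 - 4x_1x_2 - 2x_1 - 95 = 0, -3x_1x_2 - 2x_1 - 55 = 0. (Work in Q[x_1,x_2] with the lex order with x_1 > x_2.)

Compute a lex Gröbner basis by Buchberger's algorithm.
f_1 = x_1^2 - 4x_1x_2 - 2x_1 - 95, LT = x_1^2.
f_2 = -3x_1x_2 - 2x_1 - 55, LT = x_1x_2.

S(f_1,f_2): lcm = x_1^2x_2. S = -2/3x_1^2 - 4x_1x_2^2 - 2x_1x_2 - 55/3x_1 - 95x_2.
  leading term x_1^2: subtract (-2/3)·f_1 from -2/3x_1^2 - 4x_1x_2^2 - 2x_1x_2 - 55/3x_1 - 95x_2 → -4x_1x_2^2 - 14/3x_1x_2 - 59/3x_1 - 95x_2 - 190/3
  leading term x_1x_2^2: subtract (4/3x_2)·f_2 from -4x_1x_2^2 - 14/3x_1x_2 - 59/3x_1 - 95x_2 - 190/3 → -2x_1x_2 - 59/3x_1 - 65/3x_2 - 190/3
  leading term x_1x_2: subtract (2/3)·f_2 from -2x_1x_2 - 59/3x_1 - 65/3x_2 - 190/3 → -55/3x_1 - 65/3x_2 - 80/3
  leading term x_1: no divisor's leading term divides it; move -55/3x_1 to the remainder.
  leading term x_2: no divisor's leading term divides it; move -65/3x_2 to the remainder.
  leading term 1: no divisor's leading term divides it; move -80/3 to the remainder.
  remainder -55/3x_1 - 65/3x_2 - 80/3 ≠ 0; add h_3 = -55/3x_1 - 65/3x_2 - 80/3 to the basis.

S(f_2,h_3): lcm = x_1x_2. S = 2/3x_1 - 13/11x_2^2 - 16/11x_2 + 55/3.
  leading term x_1: subtract (-2/55)·h_3 from 2/3x_1 - 13/11x_2^2 - 16/11x_2 + 55/3 → -13/11x_2^2 - 74/33x_2 + 191/11
  leading term x_2^2: no divisor's leading term divides it; move -13/11x_2^2 to the remainder.
  leading term x_2: no divisor's leading term divides it; move -74/33x_2 to the remainder.
  leading term 1: no divisor's leading term divides it; move 191/11 to the remainder.
  remainder -13/11x_2^2 - 74/33x_2 + 191/11 ≠ 0; add h_4 = -13/11x_2^2 - 74/33x_2 + 191/11 to the basis.

The other S-polynomials (S(f_1,h_3), S(f_1,h_4), S(f_2,h_4), S(h_3,h_4)) all reduce to 0 modulo the current basis, so we have a Gröbner basis.
Inter-reduce: drop elements whose leading term is divisible by another's, tail-reduce, and make monic.
Reduced Gröbner basis: {x_1 + 13/11x_2 + 16/11, x_2^2 + 74/39x_2 - 191/13}.

The lex basis is triangular: the last element involves only x_2. Solving x_2^2 + 74/39x_2 - 191/13 = 0 gives x_2 ∈ {-191/39, 3}; substituting each value into the earlier elements determines the remaining variables.
  x_2 = -191/39: the earlier basis element becomes x_1 - 13/3 = 0, giving x_1 = 13/3 — point (13/3, -191/39).
  x_2 = 3: the earlier basis element becomes x_1 + 5 = 0, giving x_1 = -5 — point (-5, 3).

{(13/3, -191/39), (-5, 3)}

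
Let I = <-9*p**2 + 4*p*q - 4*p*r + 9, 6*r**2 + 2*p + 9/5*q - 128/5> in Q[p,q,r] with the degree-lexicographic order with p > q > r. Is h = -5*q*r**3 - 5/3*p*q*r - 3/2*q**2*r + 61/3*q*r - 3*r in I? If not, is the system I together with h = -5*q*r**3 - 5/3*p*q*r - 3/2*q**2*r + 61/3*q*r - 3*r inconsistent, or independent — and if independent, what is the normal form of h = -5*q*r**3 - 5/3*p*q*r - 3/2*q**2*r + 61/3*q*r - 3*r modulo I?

First compute the reduced Gröbner basis of I by Buchberger's algorithm.
f_1 = -9*p**2 + 4*p*q - 4*p*r + 9, LT = p**2.
f_2 = 6*r**2 + 2*p + 9/5*q - 128/5, LT = r**2.

S(f_1,f_2): leading monomials are coprime, so the S-polynomial reduces to 0 (Buchberger's first criterion).
Every S-polynomial of the final basis reduces to 0, so we have a Gröbner basis.
Inter-reduce: drop elements whose leading term is divisible by another's, tail-reduce, and make monic.
Reduced Gröbner basis: {p**2 - 4/9*p*q + 4/9*p*r - 1, r**2 + 1/3*p + 3/10*q - 64/15}.
Label its elements g_1 = p**2 - 4/9*p*q + 4/9*p*r - 1, g_2 = r**2 + 1/3*p + 3/10*q - 64/15.

Reduce h = -5*q*r**3 - 5/3*p*q*r - 3/2*q**2*r + 61/3*q*r - 3*r modulo G:
  leading term q*r**3: subtract (-5*q*r)·g_2 from -5*q*r**3 - 5/3*p*q*r - 3/2*q**2*r + 61/3*q*r - 3*r → -q*r - 3*r
  leading term q*r: no divisor's leading term divides it; move -q*r to the remainder.
  leading term r: no divisor's leading term divides it; move -3*r to the remainder.
  normal form = -q*r - 3*r.
The normal form is nonzero, so h ∉ I. Since h minus its normal form lies in I, I + (h) = I + (n) where n = -q*r - 3*r; decide whether this ideal is the whole ring.
Run Buchberger on G together with n (pairs among the g_i already reduce to 0 since G is a Gröbner basis):
g_1 = p**2 - 4/9*p*q + 4/9*p*r - 1, LT = p**2.
g_2 = r**2 + 1/3*p + 3/10*q - 64/15, LT = r**2.
n = -q*r - 3*r, LT = q*r.

S(g_1,g_2): leading monomials are coprime, so the S-polynomial reduces to 0 (Buchberger's first criterion).
S(g_1,n): leading monomials are coprime, so the S-polynomial reduces to 0 (Buchberger's first criterion).
S(g_2,n): lcm = q*r**2. S = 1/3*p*q + 3/10*q**2 - 3*r**2 - 64/15*q.
  leading term p*q: no divisor's leading term divides it; move 1/3*p*q to the remainder.
  leading term q**2: no divisor's leading term divides it; move 3/10*q**2 to the remainder.
  leading term r**2: subtract (-3)·g_2 from -3*r**2 - 64/15*q → p - 101/30*q - 64/5
  leading term p: no divisor's leading term divides it; move p to the remainder.
  leading term q: no divisor's leading term divides it; move -101/30*q to the remainder.
  leading term 1: no divisor's leading term divides it; move -64/5 to the remainder.
  remainder 1/3*p*q + 3/10*q**2 + p - 101/30*q - 64/5 ≠ 0; add m_4 = 1/3*p*q + 3/10*q**2 + p - 101/30*q - 64/5 to the basis.

S(g_1,m_4): lcm = p**2*q. S = -121/90*p*q**2 + 4/9*p*q*r - 3*p**2 + 101/10*p*q + 192/5*p - q.
  leading term p*q**2: subtract (-121/30*q)·m_4 from -121/90*p*q**2 + 4/9*p*q*r - 3*p**2 + 101/10*p*q + 192/5*p - q → 4/9*p*q*r + 121/100*q**3 - 3*p**2 + 212/15*p*q - 12221/900*q**2 + 192/5*p - 3947/75*q
  leading term p*q*r: subtract (-4/9*p)·n from 4/9*p*q*r + 121/100*q**3 - 3*p**2 + 212/15*p*q - 12221/900*q**2 + 192/5*p - 3947/75*q → 121/100*q**3 - 3*p**2 + 212/15*p*q - 4/3*p*r - 12221/900*q**2 + 192/5*p - 3947/75*q
  leading term q**3: no divisor's leading term divides it; move 121/100*q**3 to the remainder.
  leading term p**2: subtract (-3)·g_1 from -3*p**2 + 212/15*p*q - 4/3*p*r - 12221/900*q**2 + 192/5*p - 3947/75*q → 64/5*p*q - 12221/900*q**2 + 192/5*p - 3947/75*q - 3
  leading term p*q: subtract (192/5)·m_4 from 64/5*p*q - 12221/900*q**2 + 192/5*p - 3947/75*q - 3 → -22589/900*q**2 + 5749/75*q + 12213/25
  leading term q**2: no divisor's leading term divides it; move -22589/900*q**2 to the remainder.
  leading term q: no divisor's leading term divides it; move 5749/75*q to the remainder.
  leading term 1: no divisor's leading term divides it; move 12213/25 to the remainder.
  remainder 121/100*q**3 - 22589/900*q**2 + 5749/75*q + 12213/25 ≠ 0; add m_5 = 121/100*q**3 - 22589/900*q**2 + 5749/75*q + 12213/25 to the basis.

S(g_2,m_4): leading monomials are coprime, so the S-polynomial reduces to 0 (Buchberger's first criterion).
S(n,m_4): lcm = p*q*r. S = -9/10*q**2*r + 101/10*q*r + 192/5*r.
  leading term q**2*r: subtract (9/10*q)·n from -9/10*q**2*r + 101/10*q*r + 192/5*r → 64/5*q*r + 192/5*r
  leading term q*r: subtract (-64/5)·n from 64/5*q*r + 192/5*r → 0
  remainder 0.

S(g_1,m_5): leading monomials are coprime, so the S-polynomial reduces to 0 (Buchberger's first criterion).
S(g_2,m_5): leading monomials are coprime, so the S-polynomial reduces to 0 (Buchberger's first criterion).
S(n,m_5): lcm = q**3*r. S = 25856/1089*q**2*r - 22996/363*q*r - 48852/121*r.
  leading term q**2*r: subtract (-25856/1089*q)·n from 25856/1089*q**2*r - 22996/363*q*r - 48852/121*r → -16284/121*q*r - 48852/121*r
  leading term q*r: subtract (16284/121)·n from -16284/121*q*r - 48852/121*r → 0
  remainder 0.

S(m_4,m_5): lcm = p*q**3. S = 9/10*q**4 + 25856/1089*p*q**2 - 101/10*q**3 - 22996/363*p*q - 192/5*q**2 - 48852/121*p.
  leading term q**4: subtract (90/121*q)·m_5 from 9/10*q**4 + 25856/1089*p*q**2 - 101/10*q**3 - 22996/363*p*q - 192/5*q**2 - 48852/121*p → 25856/1089*p*q**2 + 5184/605*q**3 - 22996/363*p*q - 57726/605*q**2 - 48852/121*p - 219834/605*q
  leading term p*q**2: subtract (25856/363*q)·m_4 from 25856/1089*p*q**2 + 5184/605*q**3 - 22996/363*p*q - 57726/605*q**2 - 48852/121*p - 219834/605*q → -64/5*q**3 - 16284/121*p*q + 786194/5445*q**2 - 48852/121*p + 995282/1815*q
  leading term q**3: subtract (-1280/121)·m_5 from -64/5*q**3 - 16284/121*p*q + 786194/5445*q**2 - 48852/121*p + 995282/1815*q → -16284/121*p*q - 73278/605*q**2 - 48852/121*p + 822342/605*q + 3126528/605
  leading term p*q: subtract (-48852/121)·m_4 from -16284/121*p*q - 73278/605*q**2 - 48852/121*p + 822342/605*q + 3126528/605 → 0
  remainder 0.

Every S-polynomial of the final basis reduces to 0, so we have a Gröbner basis.
Inter-reduce: drop elements whose leading term is divisible by another's, tail-reduce, and make monic.
Reduced Gröbner basis: {q**3 - 22589/1089*q**2 + 22996/363*q + 48852/121, p**2 + 4/9*p*r + 2/5*q**2 + 4/3*p - 202/45*q - 271/15, p*q + 9/10*q**2 + 3*p - 101/10*q - 192/5, q*r + 3*r, r**2 + 1/3*p + 3/10*q - 64/15}.
The reduced Gröbner basis of I + (h) is {q**3 - 22589/1089*q**2 + 22996/363*q + 48852/121, p**2 + 4/9*p*r + 2/5*q**2 + 4/3*p - 202/45*q - 271/15, p*q + 9/10*q**2 + 3*p - 101/10*q - 192/5, q*r + 3*r, r**2 + 1/3*p + 3/10*q - 64/15} ≠ {1}, a proper ideal, so the enlarged system stays consistent: h is independent of I, with normal form -q*r - 3*r.

-5*q*r**3 - 5/3*p*q*r - 3/2*q**2*r + 61/3*q*r - 3*r is independent of I; its normal form modulo I is -q*r - 3*r.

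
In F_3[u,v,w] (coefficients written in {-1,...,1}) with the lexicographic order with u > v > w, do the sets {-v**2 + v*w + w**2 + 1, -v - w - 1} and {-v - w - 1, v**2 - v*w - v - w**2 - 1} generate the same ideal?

No, the ideals differ.

For a fixed monomial order, each ideal has a unique reduced Gröbner basis; comparing bases decides equality.
Buchberger on the first generating set:
f_1 = -v**2 + v*w + w**2 + 1, LT = v**2.
f_2 = -v - w - 1, LT = v.

S(f_1,f_2): lcm = v**2. S = v*w - v - w**2 - 1.
  reduce S modulo (f_1, f_2):
  remainder w**2 ≠ 0; add g_3 = w**2 to the basis.

The other S-polynomials (S(f_1,g_3), S(f_2,g_3)) all reduce to 0 modulo the current basis, so we have a Gröbner basis.
Inter-reduce: drop elements whose leading term is divisible by another's, tail-reduce, and make monic.
Reduced Gröbner basis: {v + w + 1, w**2}.

Buchberger on the second generating set:
h_1 = -v - w - 1, LT = v.
h_2 = v**2 - v*w - v - w**2 - 1, LT = v**2.

S(h_1,h_2): lcm = v**2. S = -v*w - v + w**2 + 1.
  reduce S modulo (h_1, h_2):
  remainder -w**2 - w - 1 ≠ 0; add k_3 = -w**2 - w - 1 to the basis.

The other S-polynomials (S(h_1,k_3), S(h_2,k_3)) all reduce to 0 modulo the current basis, so we have a Gröbner basis.
Inter-reduce: drop elements whose leading term is divisible by another's, tail-reduce, and make monic.
Reduced Gröbner basis: {v + w + 1, w**2 + w + 1}.

These differ, so the ideals are not equal.
The same test decides containment: I ⊆ J iff every generator of I reduces to 0 modulo a Gröbner basis of J.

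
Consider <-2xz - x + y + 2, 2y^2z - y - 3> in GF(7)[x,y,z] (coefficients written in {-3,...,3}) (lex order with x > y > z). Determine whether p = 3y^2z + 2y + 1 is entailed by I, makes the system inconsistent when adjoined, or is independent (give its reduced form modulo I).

Adjoining 3y^2z + 2y + 1 makes the ideal the whole ring: the system is inconsistent.

First compute the reduced Gröbner basis of I by Buchberger's algorithm.
f_1 = -2xz - x + y + 2, LT = xz.
f_2 = 2y^2z - y - 3, LT = y^2z.

S(f_1,f_2): lcm = xy^2z. S = -3xy^2 - 3xy - 2x + 3y^3 - y^2.
  leading term xy^2: no divisor's leading term divides it; move -3xy^2 to the remainder.
  leading term xy: no divisor's leading term divides it; move -3xy to the remainder.
  leading term x: no divisor's leading term divides it; move -2x to the remainder.
  leading term y^3: no divisor's leading term divides it; move 3y^3 to the remainder.
  leading term y^2: no divisor's leading term divides it; move -y^2 to the remainder.
  remainder -3xy^2 - 3xy - 2x + 3y^3 - y^2 ≠ 0; add h_3 = -3xy^2 - 3xy - 2x + 3y^3 - y^2 to the basis.

The other S-polynomials (S(f_1,h_3), S(f_2,h_3)) all reduce to 0 modulo the current basis, so we have a Gröbner basis.
Inter-reduce: drop elements whose leading term is divisible by another's, tail-reduce, and make monic.
Reduced Gröbner basis: {xy^2 + xy + 3x - y^3 - 2y^2, xz - 3x + 3y - 1, y^2z + 3y + 2}.
Label its elements g_1 = xy^2 + xy + 3x - y^3 - 2y^2, g_2 = xz - 3x + 3y - 1, g_3 = y^2z + 3y + 2.

Reduce p = 3y^2z + 2y + 1 modulo G:
  leading term y^2z: subtract (3)·g_3 from 3y^2z + 2y + 1 → 2
  leading term 1: no divisor's leading term divides it; move 2 to the remainder.
  normal form = 2.
The normal form is nonzero, so p ∉ I. Since p minus its normal form lies in I, I + (p) = I + (r) where r = 2; decide whether this ideal is the whole ring.
Here r = 2 is a nonzero constant, hence a unit: 1 ∈ I + (p), the Gröbner basis of I + (p) is {1}, and the enlarged system has no common solution — adjoining p is inconsistent.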